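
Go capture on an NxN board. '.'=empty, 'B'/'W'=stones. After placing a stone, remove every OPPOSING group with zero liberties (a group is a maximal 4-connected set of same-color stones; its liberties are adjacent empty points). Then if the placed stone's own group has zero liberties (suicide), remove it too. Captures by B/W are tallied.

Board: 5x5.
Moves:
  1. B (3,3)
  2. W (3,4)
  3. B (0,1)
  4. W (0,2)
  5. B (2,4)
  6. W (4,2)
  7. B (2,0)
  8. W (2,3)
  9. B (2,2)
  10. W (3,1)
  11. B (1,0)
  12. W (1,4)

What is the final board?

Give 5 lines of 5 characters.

Answer: .BW..
B...W
B.BW.
.W.BW
..W..

Derivation:
Move 1: B@(3,3) -> caps B=0 W=0
Move 2: W@(3,4) -> caps B=0 W=0
Move 3: B@(0,1) -> caps B=0 W=0
Move 4: W@(0,2) -> caps B=0 W=0
Move 5: B@(2,4) -> caps B=0 W=0
Move 6: W@(4,2) -> caps B=0 W=0
Move 7: B@(2,0) -> caps B=0 W=0
Move 8: W@(2,3) -> caps B=0 W=0
Move 9: B@(2,2) -> caps B=0 W=0
Move 10: W@(3,1) -> caps B=0 W=0
Move 11: B@(1,0) -> caps B=0 W=0
Move 12: W@(1,4) -> caps B=0 W=1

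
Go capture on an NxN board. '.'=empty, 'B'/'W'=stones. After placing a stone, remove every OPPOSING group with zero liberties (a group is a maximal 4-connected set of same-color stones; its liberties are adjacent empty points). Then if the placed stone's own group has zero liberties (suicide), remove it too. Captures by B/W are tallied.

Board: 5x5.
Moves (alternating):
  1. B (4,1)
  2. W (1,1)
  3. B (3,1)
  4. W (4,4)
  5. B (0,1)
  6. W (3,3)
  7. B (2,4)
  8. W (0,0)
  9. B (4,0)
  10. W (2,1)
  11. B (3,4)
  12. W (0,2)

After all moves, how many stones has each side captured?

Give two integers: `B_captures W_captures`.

Answer: 0 1

Derivation:
Move 1: B@(4,1) -> caps B=0 W=0
Move 2: W@(1,1) -> caps B=0 W=0
Move 3: B@(3,1) -> caps B=0 W=0
Move 4: W@(4,4) -> caps B=0 W=0
Move 5: B@(0,1) -> caps B=0 W=0
Move 6: W@(3,3) -> caps B=0 W=0
Move 7: B@(2,4) -> caps B=0 W=0
Move 8: W@(0,0) -> caps B=0 W=0
Move 9: B@(4,0) -> caps B=0 W=0
Move 10: W@(2,1) -> caps B=0 W=0
Move 11: B@(3,4) -> caps B=0 W=0
Move 12: W@(0,2) -> caps B=0 W=1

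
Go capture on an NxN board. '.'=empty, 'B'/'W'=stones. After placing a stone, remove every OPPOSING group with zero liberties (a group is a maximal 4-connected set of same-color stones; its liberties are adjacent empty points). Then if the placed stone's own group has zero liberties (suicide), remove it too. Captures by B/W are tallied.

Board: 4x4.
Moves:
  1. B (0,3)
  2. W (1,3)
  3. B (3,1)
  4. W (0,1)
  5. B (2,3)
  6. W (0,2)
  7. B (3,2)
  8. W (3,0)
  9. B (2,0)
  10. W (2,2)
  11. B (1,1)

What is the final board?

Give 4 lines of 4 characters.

Answer: .WW.
.B.W
B.WB
.BB.

Derivation:
Move 1: B@(0,3) -> caps B=0 W=0
Move 2: W@(1,3) -> caps B=0 W=0
Move 3: B@(3,1) -> caps B=0 W=0
Move 4: W@(0,1) -> caps B=0 W=0
Move 5: B@(2,3) -> caps B=0 W=0
Move 6: W@(0,2) -> caps B=0 W=1
Move 7: B@(3,2) -> caps B=0 W=1
Move 8: W@(3,0) -> caps B=0 W=1
Move 9: B@(2,0) -> caps B=1 W=1
Move 10: W@(2,2) -> caps B=1 W=1
Move 11: B@(1,1) -> caps B=1 W=1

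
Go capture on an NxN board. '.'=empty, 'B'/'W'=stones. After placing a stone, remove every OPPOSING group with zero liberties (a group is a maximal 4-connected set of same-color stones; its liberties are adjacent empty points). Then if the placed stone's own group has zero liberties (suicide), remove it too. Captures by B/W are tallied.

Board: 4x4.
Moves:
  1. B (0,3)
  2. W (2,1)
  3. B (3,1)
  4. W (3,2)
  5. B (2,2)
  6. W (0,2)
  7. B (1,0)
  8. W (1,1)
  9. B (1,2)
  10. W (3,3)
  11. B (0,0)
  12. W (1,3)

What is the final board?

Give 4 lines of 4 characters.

Move 1: B@(0,3) -> caps B=0 W=0
Move 2: W@(2,1) -> caps B=0 W=0
Move 3: B@(3,1) -> caps B=0 W=0
Move 4: W@(3,2) -> caps B=0 W=0
Move 5: B@(2,2) -> caps B=0 W=0
Move 6: W@(0,2) -> caps B=0 W=0
Move 7: B@(1,0) -> caps B=0 W=0
Move 8: W@(1,1) -> caps B=0 W=0
Move 9: B@(1,2) -> caps B=0 W=0
Move 10: W@(3,3) -> caps B=0 W=0
Move 11: B@(0,0) -> caps B=0 W=0
Move 12: W@(1,3) -> caps B=0 W=1

Answer: B.W.
BWBW
.WB.
.BWW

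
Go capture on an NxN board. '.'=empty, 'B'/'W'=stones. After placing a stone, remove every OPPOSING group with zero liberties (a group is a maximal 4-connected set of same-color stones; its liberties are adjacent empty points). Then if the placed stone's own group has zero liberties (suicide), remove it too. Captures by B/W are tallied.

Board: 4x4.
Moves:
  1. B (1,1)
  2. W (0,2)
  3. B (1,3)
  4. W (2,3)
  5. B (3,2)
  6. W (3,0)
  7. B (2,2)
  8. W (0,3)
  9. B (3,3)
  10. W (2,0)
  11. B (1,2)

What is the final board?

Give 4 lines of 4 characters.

Move 1: B@(1,1) -> caps B=0 W=0
Move 2: W@(0,2) -> caps B=0 W=0
Move 3: B@(1,3) -> caps B=0 W=0
Move 4: W@(2,3) -> caps B=0 W=0
Move 5: B@(3,2) -> caps B=0 W=0
Move 6: W@(3,0) -> caps B=0 W=0
Move 7: B@(2,2) -> caps B=0 W=0
Move 8: W@(0,3) -> caps B=0 W=0
Move 9: B@(3,3) -> caps B=1 W=0
Move 10: W@(2,0) -> caps B=1 W=0
Move 11: B@(1,2) -> caps B=1 W=0

Answer: ..WW
.BBB
W.B.
W.BB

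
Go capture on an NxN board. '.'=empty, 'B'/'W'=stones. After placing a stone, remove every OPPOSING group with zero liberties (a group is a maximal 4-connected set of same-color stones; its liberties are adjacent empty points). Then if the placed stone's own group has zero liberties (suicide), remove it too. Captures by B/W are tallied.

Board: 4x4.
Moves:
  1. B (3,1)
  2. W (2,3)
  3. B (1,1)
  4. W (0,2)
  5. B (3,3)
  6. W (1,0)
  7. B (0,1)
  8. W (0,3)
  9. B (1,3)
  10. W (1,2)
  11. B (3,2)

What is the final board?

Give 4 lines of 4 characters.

Move 1: B@(3,1) -> caps B=0 W=0
Move 2: W@(2,3) -> caps B=0 W=0
Move 3: B@(1,1) -> caps B=0 W=0
Move 4: W@(0,2) -> caps B=0 W=0
Move 5: B@(3,3) -> caps B=0 W=0
Move 6: W@(1,0) -> caps B=0 W=0
Move 7: B@(0,1) -> caps B=0 W=0
Move 8: W@(0,3) -> caps B=0 W=0
Move 9: B@(1,3) -> caps B=0 W=0
Move 10: W@(1,2) -> caps B=0 W=1
Move 11: B@(3,2) -> caps B=0 W=1

Answer: .BWW
WBW.
...W
.BBB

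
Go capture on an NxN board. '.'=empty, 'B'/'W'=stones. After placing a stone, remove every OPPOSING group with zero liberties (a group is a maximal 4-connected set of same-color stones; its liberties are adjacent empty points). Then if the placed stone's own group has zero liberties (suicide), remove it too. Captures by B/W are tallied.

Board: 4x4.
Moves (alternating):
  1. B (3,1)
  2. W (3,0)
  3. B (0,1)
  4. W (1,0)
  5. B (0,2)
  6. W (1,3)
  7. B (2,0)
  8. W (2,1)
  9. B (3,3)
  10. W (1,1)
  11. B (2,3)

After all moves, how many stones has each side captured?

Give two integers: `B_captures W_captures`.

Move 1: B@(3,1) -> caps B=0 W=0
Move 2: W@(3,0) -> caps B=0 W=0
Move 3: B@(0,1) -> caps B=0 W=0
Move 4: W@(1,0) -> caps B=0 W=0
Move 5: B@(0,2) -> caps B=0 W=0
Move 6: W@(1,3) -> caps B=0 W=0
Move 7: B@(2,0) -> caps B=1 W=0
Move 8: W@(2,1) -> caps B=1 W=0
Move 9: B@(3,3) -> caps B=1 W=0
Move 10: W@(1,1) -> caps B=1 W=0
Move 11: B@(2,3) -> caps B=1 W=0

Answer: 1 0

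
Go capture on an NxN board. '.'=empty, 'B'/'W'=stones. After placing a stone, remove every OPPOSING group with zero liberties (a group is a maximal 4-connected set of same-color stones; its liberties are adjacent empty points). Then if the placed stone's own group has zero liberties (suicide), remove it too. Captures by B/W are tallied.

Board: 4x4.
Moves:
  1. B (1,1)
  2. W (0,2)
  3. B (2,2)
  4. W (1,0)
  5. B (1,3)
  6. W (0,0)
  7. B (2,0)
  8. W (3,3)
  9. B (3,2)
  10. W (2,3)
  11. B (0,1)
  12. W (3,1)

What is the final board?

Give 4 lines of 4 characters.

Answer: .BW.
.B.B
B.B.
.WB.

Derivation:
Move 1: B@(1,1) -> caps B=0 W=0
Move 2: W@(0,2) -> caps B=0 W=0
Move 3: B@(2,2) -> caps B=0 W=0
Move 4: W@(1,0) -> caps B=0 W=0
Move 5: B@(1,3) -> caps B=0 W=0
Move 6: W@(0,0) -> caps B=0 W=0
Move 7: B@(2,0) -> caps B=0 W=0
Move 8: W@(3,3) -> caps B=0 W=0
Move 9: B@(3,2) -> caps B=0 W=0
Move 10: W@(2,3) -> caps B=0 W=0
Move 11: B@(0,1) -> caps B=2 W=0
Move 12: W@(3,1) -> caps B=2 W=0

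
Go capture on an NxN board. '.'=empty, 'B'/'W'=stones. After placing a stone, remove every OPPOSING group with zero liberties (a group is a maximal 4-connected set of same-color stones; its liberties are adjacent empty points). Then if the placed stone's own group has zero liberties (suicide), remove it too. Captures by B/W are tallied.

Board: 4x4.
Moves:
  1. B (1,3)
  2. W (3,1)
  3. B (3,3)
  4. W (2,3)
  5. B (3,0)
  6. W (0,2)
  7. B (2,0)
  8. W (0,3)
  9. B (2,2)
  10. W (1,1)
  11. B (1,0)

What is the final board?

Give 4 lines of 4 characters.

Move 1: B@(1,3) -> caps B=0 W=0
Move 2: W@(3,1) -> caps B=0 W=0
Move 3: B@(3,3) -> caps B=0 W=0
Move 4: W@(2,3) -> caps B=0 W=0
Move 5: B@(3,0) -> caps B=0 W=0
Move 6: W@(0,2) -> caps B=0 W=0
Move 7: B@(2,0) -> caps B=0 W=0
Move 8: W@(0,3) -> caps B=0 W=0
Move 9: B@(2,2) -> caps B=1 W=0
Move 10: W@(1,1) -> caps B=1 W=0
Move 11: B@(1,0) -> caps B=1 W=0

Answer: ..WW
BW.B
B.B.
BW.B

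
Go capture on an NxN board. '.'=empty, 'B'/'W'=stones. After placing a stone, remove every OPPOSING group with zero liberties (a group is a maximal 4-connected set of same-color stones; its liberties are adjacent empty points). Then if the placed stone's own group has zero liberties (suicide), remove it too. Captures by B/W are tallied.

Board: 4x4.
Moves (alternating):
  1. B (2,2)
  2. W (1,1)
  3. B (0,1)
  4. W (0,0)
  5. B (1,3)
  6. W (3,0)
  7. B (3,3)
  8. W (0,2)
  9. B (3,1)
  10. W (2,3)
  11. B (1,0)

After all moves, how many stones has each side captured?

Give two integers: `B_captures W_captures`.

Move 1: B@(2,2) -> caps B=0 W=0
Move 2: W@(1,1) -> caps B=0 W=0
Move 3: B@(0,1) -> caps B=0 W=0
Move 4: W@(0,0) -> caps B=0 W=0
Move 5: B@(1,3) -> caps B=0 W=0
Move 6: W@(3,0) -> caps B=0 W=0
Move 7: B@(3,3) -> caps B=0 W=0
Move 8: W@(0,2) -> caps B=0 W=1
Move 9: B@(3,1) -> caps B=0 W=1
Move 10: W@(2,3) -> caps B=0 W=1
Move 11: B@(1,0) -> caps B=0 W=1

Answer: 0 1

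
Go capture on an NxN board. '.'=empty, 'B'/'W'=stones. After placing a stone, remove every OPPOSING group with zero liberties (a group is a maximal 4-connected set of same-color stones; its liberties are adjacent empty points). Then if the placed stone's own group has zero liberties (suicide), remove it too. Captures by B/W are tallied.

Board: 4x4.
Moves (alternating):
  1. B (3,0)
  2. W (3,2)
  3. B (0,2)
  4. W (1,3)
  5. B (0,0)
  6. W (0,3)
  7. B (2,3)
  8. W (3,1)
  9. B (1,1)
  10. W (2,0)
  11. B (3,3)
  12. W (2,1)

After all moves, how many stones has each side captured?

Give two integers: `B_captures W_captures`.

Answer: 0 1

Derivation:
Move 1: B@(3,0) -> caps B=0 W=0
Move 2: W@(3,2) -> caps B=0 W=0
Move 3: B@(0,2) -> caps B=0 W=0
Move 4: W@(1,3) -> caps B=0 W=0
Move 5: B@(0,0) -> caps B=0 W=0
Move 6: W@(0,3) -> caps B=0 W=0
Move 7: B@(2,3) -> caps B=0 W=0
Move 8: W@(3,1) -> caps B=0 W=0
Move 9: B@(1,1) -> caps B=0 W=0
Move 10: W@(2,0) -> caps B=0 W=1
Move 11: B@(3,3) -> caps B=0 W=1
Move 12: W@(2,1) -> caps B=0 W=1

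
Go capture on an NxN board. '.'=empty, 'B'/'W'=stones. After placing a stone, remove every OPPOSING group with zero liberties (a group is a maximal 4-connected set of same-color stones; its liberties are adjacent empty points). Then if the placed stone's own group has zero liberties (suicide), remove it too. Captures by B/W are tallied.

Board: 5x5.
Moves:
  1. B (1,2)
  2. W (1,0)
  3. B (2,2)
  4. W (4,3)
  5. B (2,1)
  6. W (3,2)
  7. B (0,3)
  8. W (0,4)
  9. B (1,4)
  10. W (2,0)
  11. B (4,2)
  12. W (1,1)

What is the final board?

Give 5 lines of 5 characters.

Answer: ...B.
WWB.B
WBB..
..W..
..BW.

Derivation:
Move 1: B@(1,2) -> caps B=0 W=0
Move 2: W@(1,0) -> caps B=0 W=0
Move 3: B@(2,2) -> caps B=0 W=0
Move 4: W@(4,3) -> caps B=0 W=0
Move 5: B@(2,1) -> caps B=0 W=0
Move 6: W@(3,2) -> caps B=0 W=0
Move 7: B@(0,3) -> caps B=0 W=0
Move 8: W@(0,4) -> caps B=0 W=0
Move 9: B@(1,4) -> caps B=1 W=0
Move 10: W@(2,0) -> caps B=1 W=0
Move 11: B@(4,2) -> caps B=1 W=0
Move 12: W@(1,1) -> caps B=1 W=0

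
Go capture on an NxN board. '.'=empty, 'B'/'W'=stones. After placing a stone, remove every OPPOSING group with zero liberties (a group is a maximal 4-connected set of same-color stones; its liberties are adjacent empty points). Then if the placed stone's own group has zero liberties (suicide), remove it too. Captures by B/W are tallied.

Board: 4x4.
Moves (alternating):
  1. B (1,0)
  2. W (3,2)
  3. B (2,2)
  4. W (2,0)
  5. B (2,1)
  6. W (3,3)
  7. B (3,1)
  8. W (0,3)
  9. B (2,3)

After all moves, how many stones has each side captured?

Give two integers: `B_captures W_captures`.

Answer: 2 0

Derivation:
Move 1: B@(1,0) -> caps B=0 W=0
Move 2: W@(3,2) -> caps B=0 W=0
Move 3: B@(2,2) -> caps B=0 W=0
Move 4: W@(2,0) -> caps B=0 W=0
Move 5: B@(2,1) -> caps B=0 W=0
Move 6: W@(3,3) -> caps B=0 W=0
Move 7: B@(3,1) -> caps B=0 W=0
Move 8: W@(0,3) -> caps B=0 W=0
Move 9: B@(2,3) -> caps B=2 W=0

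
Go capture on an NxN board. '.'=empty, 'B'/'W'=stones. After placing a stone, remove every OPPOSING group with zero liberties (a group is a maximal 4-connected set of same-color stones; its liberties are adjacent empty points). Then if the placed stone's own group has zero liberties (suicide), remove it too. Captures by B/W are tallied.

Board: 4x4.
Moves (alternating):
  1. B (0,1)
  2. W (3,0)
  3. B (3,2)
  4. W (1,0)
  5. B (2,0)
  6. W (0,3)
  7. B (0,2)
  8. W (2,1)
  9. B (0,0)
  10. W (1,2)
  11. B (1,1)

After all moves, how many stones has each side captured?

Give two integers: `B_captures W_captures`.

Answer: 0 1

Derivation:
Move 1: B@(0,1) -> caps B=0 W=0
Move 2: W@(3,0) -> caps B=0 W=0
Move 3: B@(3,2) -> caps B=0 W=0
Move 4: W@(1,0) -> caps B=0 W=0
Move 5: B@(2,0) -> caps B=0 W=0
Move 6: W@(0,3) -> caps B=0 W=0
Move 7: B@(0,2) -> caps B=0 W=0
Move 8: W@(2,1) -> caps B=0 W=1
Move 9: B@(0,0) -> caps B=0 W=1
Move 10: W@(1,2) -> caps B=0 W=1
Move 11: B@(1,1) -> caps B=0 W=1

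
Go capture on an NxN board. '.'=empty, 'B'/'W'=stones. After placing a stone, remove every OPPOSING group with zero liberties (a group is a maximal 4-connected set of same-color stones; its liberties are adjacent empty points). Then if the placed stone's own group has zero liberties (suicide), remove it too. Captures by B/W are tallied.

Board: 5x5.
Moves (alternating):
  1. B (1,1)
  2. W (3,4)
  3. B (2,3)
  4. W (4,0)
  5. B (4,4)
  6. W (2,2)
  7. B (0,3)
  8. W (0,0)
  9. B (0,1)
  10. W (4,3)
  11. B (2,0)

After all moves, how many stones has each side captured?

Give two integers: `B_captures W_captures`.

Move 1: B@(1,1) -> caps B=0 W=0
Move 2: W@(3,4) -> caps B=0 W=0
Move 3: B@(2,3) -> caps B=0 W=0
Move 4: W@(4,0) -> caps B=0 W=0
Move 5: B@(4,4) -> caps B=0 W=0
Move 6: W@(2,2) -> caps B=0 W=0
Move 7: B@(0,3) -> caps B=0 W=0
Move 8: W@(0,0) -> caps B=0 W=0
Move 9: B@(0,1) -> caps B=0 W=0
Move 10: W@(4,3) -> caps B=0 W=1
Move 11: B@(2,0) -> caps B=0 W=1

Answer: 0 1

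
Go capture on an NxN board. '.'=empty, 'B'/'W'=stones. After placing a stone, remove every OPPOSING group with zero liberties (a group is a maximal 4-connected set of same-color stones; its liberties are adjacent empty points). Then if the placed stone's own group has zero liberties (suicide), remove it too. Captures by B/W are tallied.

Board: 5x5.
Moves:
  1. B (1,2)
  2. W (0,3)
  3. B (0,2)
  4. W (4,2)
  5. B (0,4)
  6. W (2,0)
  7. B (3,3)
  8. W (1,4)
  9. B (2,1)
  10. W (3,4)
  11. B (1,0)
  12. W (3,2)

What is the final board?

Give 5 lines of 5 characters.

Move 1: B@(1,2) -> caps B=0 W=0
Move 2: W@(0,3) -> caps B=0 W=0
Move 3: B@(0,2) -> caps B=0 W=0
Move 4: W@(4,2) -> caps B=0 W=0
Move 5: B@(0,4) -> caps B=0 W=0
Move 6: W@(2,0) -> caps B=0 W=0
Move 7: B@(3,3) -> caps B=0 W=0
Move 8: W@(1,4) -> caps B=0 W=1
Move 9: B@(2,1) -> caps B=0 W=1
Move 10: W@(3,4) -> caps B=0 W=1
Move 11: B@(1,0) -> caps B=0 W=1
Move 12: W@(3,2) -> caps B=0 W=1

Answer: ..BW.
B.B.W
WB...
..WBW
..W..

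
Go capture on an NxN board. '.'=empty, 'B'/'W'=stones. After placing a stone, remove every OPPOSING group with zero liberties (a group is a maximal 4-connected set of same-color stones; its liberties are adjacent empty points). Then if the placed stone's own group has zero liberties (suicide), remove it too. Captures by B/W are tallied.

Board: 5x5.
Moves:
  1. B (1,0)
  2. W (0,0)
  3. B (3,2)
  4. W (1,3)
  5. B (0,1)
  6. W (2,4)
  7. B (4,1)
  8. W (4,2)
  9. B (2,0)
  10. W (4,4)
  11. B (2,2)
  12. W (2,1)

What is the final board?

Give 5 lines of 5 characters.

Answer: .B...
B..W.
BWB.W
..B..
.BW.W

Derivation:
Move 1: B@(1,0) -> caps B=0 W=0
Move 2: W@(0,0) -> caps B=0 W=0
Move 3: B@(3,2) -> caps B=0 W=0
Move 4: W@(1,3) -> caps B=0 W=0
Move 5: B@(0,1) -> caps B=1 W=0
Move 6: W@(2,4) -> caps B=1 W=0
Move 7: B@(4,1) -> caps B=1 W=0
Move 8: W@(4,2) -> caps B=1 W=0
Move 9: B@(2,0) -> caps B=1 W=0
Move 10: W@(4,4) -> caps B=1 W=0
Move 11: B@(2,2) -> caps B=1 W=0
Move 12: W@(2,1) -> caps B=1 W=0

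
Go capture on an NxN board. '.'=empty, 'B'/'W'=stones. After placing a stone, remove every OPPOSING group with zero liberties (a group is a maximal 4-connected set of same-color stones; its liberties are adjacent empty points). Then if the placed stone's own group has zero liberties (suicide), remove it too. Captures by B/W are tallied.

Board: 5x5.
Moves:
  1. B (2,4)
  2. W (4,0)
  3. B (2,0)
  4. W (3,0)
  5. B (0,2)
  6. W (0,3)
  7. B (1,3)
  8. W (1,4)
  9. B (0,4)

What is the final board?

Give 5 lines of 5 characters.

Move 1: B@(2,4) -> caps B=0 W=0
Move 2: W@(4,0) -> caps B=0 W=0
Move 3: B@(2,0) -> caps B=0 W=0
Move 4: W@(3,0) -> caps B=0 W=0
Move 5: B@(0,2) -> caps B=0 W=0
Move 6: W@(0,3) -> caps B=0 W=0
Move 7: B@(1,3) -> caps B=0 W=0
Move 8: W@(1,4) -> caps B=0 W=0
Move 9: B@(0,4) -> caps B=2 W=0

Answer: ..B.B
...B.
B...B
W....
W....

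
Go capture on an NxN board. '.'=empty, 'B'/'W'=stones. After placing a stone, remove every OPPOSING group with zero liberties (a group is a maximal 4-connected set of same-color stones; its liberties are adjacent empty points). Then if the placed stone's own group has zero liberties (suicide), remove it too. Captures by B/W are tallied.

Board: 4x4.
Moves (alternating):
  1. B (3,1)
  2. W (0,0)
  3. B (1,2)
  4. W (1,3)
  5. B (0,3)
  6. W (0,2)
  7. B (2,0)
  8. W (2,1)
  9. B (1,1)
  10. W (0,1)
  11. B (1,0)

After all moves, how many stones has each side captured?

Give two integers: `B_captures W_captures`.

Move 1: B@(3,1) -> caps B=0 W=0
Move 2: W@(0,0) -> caps B=0 W=0
Move 3: B@(1,2) -> caps B=0 W=0
Move 4: W@(1,3) -> caps B=0 W=0
Move 5: B@(0,3) -> caps B=0 W=0
Move 6: W@(0,2) -> caps B=0 W=1
Move 7: B@(2,0) -> caps B=0 W=1
Move 8: W@(2,1) -> caps B=0 W=1
Move 9: B@(1,1) -> caps B=0 W=1
Move 10: W@(0,1) -> caps B=0 W=1
Move 11: B@(1,0) -> caps B=0 W=1

Answer: 0 1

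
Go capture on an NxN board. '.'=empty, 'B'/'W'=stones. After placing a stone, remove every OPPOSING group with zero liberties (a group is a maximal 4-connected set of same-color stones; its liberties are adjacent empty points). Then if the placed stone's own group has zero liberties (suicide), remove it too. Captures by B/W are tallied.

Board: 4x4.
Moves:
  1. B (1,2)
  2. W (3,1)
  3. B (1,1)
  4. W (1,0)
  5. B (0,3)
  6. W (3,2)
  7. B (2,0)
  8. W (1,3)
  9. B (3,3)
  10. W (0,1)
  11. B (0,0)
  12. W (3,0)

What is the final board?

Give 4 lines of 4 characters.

Answer: BW.B
.BBW
B...
WWWB

Derivation:
Move 1: B@(1,2) -> caps B=0 W=0
Move 2: W@(3,1) -> caps B=0 W=0
Move 3: B@(1,1) -> caps B=0 W=0
Move 4: W@(1,0) -> caps B=0 W=0
Move 5: B@(0,3) -> caps B=0 W=0
Move 6: W@(3,2) -> caps B=0 W=0
Move 7: B@(2,0) -> caps B=0 W=0
Move 8: W@(1,3) -> caps B=0 W=0
Move 9: B@(3,3) -> caps B=0 W=0
Move 10: W@(0,1) -> caps B=0 W=0
Move 11: B@(0,0) -> caps B=1 W=0
Move 12: W@(3,0) -> caps B=1 W=0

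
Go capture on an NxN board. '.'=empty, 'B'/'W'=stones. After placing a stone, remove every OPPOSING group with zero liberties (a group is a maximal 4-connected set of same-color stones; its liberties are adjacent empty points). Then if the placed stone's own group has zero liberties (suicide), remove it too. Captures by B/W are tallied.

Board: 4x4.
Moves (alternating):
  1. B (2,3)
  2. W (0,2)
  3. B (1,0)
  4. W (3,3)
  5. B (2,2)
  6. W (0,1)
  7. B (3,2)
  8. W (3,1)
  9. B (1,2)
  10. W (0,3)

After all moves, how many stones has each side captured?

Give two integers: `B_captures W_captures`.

Answer: 1 0

Derivation:
Move 1: B@(2,3) -> caps B=0 W=0
Move 2: W@(0,2) -> caps B=0 W=0
Move 3: B@(1,0) -> caps B=0 W=0
Move 4: W@(3,3) -> caps B=0 W=0
Move 5: B@(2,2) -> caps B=0 W=0
Move 6: W@(0,1) -> caps B=0 W=0
Move 7: B@(3,2) -> caps B=1 W=0
Move 8: W@(3,1) -> caps B=1 W=0
Move 9: B@(1,2) -> caps B=1 W=0
Move 10: W@(0,3) -> caps B=1 W=0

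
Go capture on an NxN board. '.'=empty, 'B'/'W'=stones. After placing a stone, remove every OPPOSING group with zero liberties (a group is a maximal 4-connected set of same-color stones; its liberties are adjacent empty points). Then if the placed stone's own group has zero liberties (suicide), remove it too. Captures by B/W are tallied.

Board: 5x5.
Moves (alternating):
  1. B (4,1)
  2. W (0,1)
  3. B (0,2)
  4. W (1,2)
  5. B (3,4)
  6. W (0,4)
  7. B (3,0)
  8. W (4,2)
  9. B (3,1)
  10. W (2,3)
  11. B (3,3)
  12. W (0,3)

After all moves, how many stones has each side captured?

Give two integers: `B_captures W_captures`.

Move 1: B@(4,1) -> caps B=0 W=0
Move 2: W@(0,1) -> caps B=0 W=0
Move 3: B@(0,2) -> caps B=0 W=0
Move 4: W@(1,2) -> caps B=0 W=0
Move 5: B@(3,4) -> caps B=0 W=0
Move 6: W@(0,4) -> caps B=0 W=0
Move 7: B@(3,0) -> caps B=0 W=0
Move 8: W@(4,2) -> caps B=0 W=0
Move 9: B@(3,1) -> caps B=0 W=0
Move 10: W@(2,3) -> caps B=0 W=0
Move 11: B@(3,3) -> caps B=0 W=0
Move 12: W@(0,3) -> caps B=0 W=1

Answer: 0 1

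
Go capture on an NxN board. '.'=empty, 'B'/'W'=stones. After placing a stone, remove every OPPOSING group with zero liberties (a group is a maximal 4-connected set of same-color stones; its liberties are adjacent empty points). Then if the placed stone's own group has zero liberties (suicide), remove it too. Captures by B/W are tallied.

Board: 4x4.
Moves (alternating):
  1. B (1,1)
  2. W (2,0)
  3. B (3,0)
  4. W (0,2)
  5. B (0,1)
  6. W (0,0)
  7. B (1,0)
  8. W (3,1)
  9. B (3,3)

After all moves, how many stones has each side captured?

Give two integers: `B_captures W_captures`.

Answer: 1 1

Derivation:
Move 1: B@(1,1) -> caps B=0 W=0
Move 2: W@(2,0) -> caps B=0 W=0
Move 3: B@(3,0) -> caps B=0 W=0
Move 4: W@(0,2) -> caps B=0 W=0
Move 5: B@(0,1) -> caps B=0 W=0
Move 6: W@(0,0) -> caps B=0 W=0
Move 7: B@(1,0) -> caps B=1 W=0
Move 8: W@(3,1) -> caps B=1 W=1
Move 9: B@(3,3) -> caps B=1 W=1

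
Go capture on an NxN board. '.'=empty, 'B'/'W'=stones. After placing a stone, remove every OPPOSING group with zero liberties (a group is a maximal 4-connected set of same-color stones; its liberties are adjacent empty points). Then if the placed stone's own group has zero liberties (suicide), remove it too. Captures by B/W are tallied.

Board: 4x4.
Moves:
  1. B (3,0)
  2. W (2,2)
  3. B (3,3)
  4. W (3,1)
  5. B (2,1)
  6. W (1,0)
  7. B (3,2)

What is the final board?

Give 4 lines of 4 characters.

Move 1: B@(3,0) -> caps B=0 W=0
Move 2: W@(2,2) -> caps B=0 W=0
Move 3: B@(3,3) -> caps B=0 W=0
Move 4: W@(3,1) -> caps B=0 W=0
Move 5: B@(2,1) -> caps B=0 W=0
Move 6: W@(1,0) -> caps B=0 W=0
Move 7: B@(3,2) -> caps B=1 W=0

Answer: ....
W...
.BW.
B.BB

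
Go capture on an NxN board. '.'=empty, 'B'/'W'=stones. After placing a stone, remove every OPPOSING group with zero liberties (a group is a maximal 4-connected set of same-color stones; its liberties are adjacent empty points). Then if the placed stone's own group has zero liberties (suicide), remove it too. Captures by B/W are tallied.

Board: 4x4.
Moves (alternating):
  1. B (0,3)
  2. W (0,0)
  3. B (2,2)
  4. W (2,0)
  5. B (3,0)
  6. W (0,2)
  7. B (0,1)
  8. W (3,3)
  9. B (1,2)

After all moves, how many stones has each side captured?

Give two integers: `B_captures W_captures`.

Answer: 1 0

Derivation:
Move 1: B@(0,3) -> caps B=0 W=0
Move 2: W@(0,0) -> caps B=0 W=0
Move 3: B@(2,2) -> caps B=0 W=0
Move 4: W@(2,0) -> caps B=0 W=0
Move 5: B@(3,0) -> caps B=0 W=0
Move 6: W@(0,2) -> caps B=0 W=0
Move 7: B@(0,1) -> caps B=0 W=0
Move 8: W@(3,3) -> caps B=0 W=0
Move 9: B@(1,2) -> caps B=1 W=0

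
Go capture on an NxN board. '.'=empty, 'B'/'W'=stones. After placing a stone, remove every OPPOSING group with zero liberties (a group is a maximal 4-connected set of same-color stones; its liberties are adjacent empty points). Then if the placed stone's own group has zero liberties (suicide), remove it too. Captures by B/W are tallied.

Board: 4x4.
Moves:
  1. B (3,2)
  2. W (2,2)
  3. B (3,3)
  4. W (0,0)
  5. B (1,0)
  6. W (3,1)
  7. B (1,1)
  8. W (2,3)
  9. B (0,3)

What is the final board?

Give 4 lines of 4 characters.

Move 1: B@(3,2) -> caps B=0 W=0
Move 2: W@(2,2) -> caps B=0 W=0
Move 3: B@(3,3) -> caps B=0 W=0
Move 4: W@(0,0) -> caps B=0 W=0
Move 5: B@(1,0) -> caps B=0 W=0
Move 6: W@(3,1) -> caps B=0 W=0
Move 7: B@(1,1) -> caps B=0 W=0
Move 8: W@(2,3) -> caps B=0 W=2
Move 9: B@(0,3) -> caps B=0 W=2

Answer: W..B
BB..
..WW
.W..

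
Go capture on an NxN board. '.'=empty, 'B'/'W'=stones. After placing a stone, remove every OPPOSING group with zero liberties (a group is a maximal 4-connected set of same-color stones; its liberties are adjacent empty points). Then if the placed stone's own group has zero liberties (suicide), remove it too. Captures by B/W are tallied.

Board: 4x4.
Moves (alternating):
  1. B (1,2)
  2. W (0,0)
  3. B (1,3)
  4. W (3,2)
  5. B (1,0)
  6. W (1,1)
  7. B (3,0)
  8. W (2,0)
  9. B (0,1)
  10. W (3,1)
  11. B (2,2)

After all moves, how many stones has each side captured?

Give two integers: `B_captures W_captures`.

Answer: 0 2

Derivation:
Move 1: B@(1,2) -> caps B=0 W=0
Move 2: W@(0,0) -> caps B=0 W=0
Move 3: B@(1,3) -> caps B=0 W=0
Move 4: W@(3,2) -> caps B=0 W=0
Move 5: B@(1,0) -> caps B=0 W=0
Move 6: W@(1,1) -> caps B=0 W=0
Move 7: B@(3,0) -> caps B=0 W=0
Move 8: W@(2,0) -> caps B=0 W=1
Move 9: B@(0,1) -> caps B=0 W=1
Move 10: W@(3,1) -> caps B=0 W=2
Move 11: B@(2,2) -> caps B=0 W=2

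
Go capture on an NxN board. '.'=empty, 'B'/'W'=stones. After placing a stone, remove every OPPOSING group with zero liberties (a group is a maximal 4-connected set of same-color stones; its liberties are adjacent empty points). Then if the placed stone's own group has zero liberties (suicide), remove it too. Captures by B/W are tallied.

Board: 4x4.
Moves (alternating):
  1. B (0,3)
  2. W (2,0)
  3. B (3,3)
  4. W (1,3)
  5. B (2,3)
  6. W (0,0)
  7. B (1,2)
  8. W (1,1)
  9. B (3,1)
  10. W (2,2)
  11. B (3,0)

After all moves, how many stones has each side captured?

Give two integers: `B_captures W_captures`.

Move 1: B@(0,3) -> caps B=0 W=0
Move 2: W@(2,0) -> caps B=0 W=0
Move 3: B@(3,3) -> caps B=0 W=0
Move 4: W@(1,3) -> caps B=0 W=0
Move 5: B@(2,3) -> caps B=0 W=0
Move 6: W@(0,0) -> caps B=0 W=0
Move 7: B@(1,2) -> caps B=1 W=0
Move 8: W@(1,1) -> caps B=1 W=0
Move 9: B@(3,1) -> caps B=1 W=0
Move 10: W@(2,2) -> caps B=1 W=0
Move 11: B@(3,0) -> caps B=1 W=0

Answer: 1 0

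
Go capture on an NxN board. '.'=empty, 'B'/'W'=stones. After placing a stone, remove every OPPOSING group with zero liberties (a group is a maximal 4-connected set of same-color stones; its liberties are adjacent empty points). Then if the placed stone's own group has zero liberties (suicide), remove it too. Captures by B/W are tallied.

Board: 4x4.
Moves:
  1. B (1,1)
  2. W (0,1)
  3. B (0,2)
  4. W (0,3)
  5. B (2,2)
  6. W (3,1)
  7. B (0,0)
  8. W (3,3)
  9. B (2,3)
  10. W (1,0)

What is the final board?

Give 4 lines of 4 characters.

Move 1: B@(1,1) -> caps B=0 W=0
Move 2: W@(0,1) -> caps B=0 W=0
Move 3: B@(0,2) -> caps B=0 W=0
Move 4: W@(0,3) -> caps B=0 W=0
Move 5: B@(2,2) -> caps B=0 W=0
Move 6: W@(3,1) -> caps B=0 W=0
Move 7: B@(0,0) -> caps B=1 W=0
Move 8: W@(3,3) -> caps B=1 W=0
Move 9: B@(2,3) -> caps B=1 W=0
Move 10: W@(1,0) -> caps B=1 W=0

Answer: B.BW
WB..
..BB
.W.W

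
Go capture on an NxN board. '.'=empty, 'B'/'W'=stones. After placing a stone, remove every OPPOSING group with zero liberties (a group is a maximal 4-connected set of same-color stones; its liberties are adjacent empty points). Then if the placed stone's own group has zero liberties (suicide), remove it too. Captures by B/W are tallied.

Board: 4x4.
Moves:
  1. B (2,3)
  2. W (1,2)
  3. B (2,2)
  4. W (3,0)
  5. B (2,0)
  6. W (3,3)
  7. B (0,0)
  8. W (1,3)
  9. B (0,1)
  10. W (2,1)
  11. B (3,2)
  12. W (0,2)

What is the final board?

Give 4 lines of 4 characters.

Answer: BBW.
..WW
BWBB
W.B.

Derivation:
Move 1: B@(2,3) -> caps B=0 W=0
Move 2: W@(1,2) -> caps B=0 W=0
Move 3: B@(2,2) -> caps B=0 W=0
Move 4: W@(3,0) -> caps B=0 W=0
Move 5: B@(2,0) -> caps B=0 W=0
Move 6: W@(3,3) -> caps B=0 W=0
Move 7: B@(0,0) -> caps B=0 W=0
Move 8: W@(1,3) -> caps B=0 W=0
Move 9: B@(0,1) -> caps B=0 W=0
Move 10: W@(2,1) -> caps B=0 W=0
Move 11: B@(3,2) -> caps B=1 W=0
Move 12: W@(0,2) -> caps B=1 W=0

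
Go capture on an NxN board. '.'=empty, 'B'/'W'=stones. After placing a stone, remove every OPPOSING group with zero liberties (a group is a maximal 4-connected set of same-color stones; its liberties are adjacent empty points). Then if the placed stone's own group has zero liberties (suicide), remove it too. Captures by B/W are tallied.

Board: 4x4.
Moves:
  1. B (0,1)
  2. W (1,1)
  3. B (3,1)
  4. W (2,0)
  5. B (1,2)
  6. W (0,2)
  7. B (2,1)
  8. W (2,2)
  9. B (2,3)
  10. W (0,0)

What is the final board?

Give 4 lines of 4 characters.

Move 1: B@(0,1) -> caps B=0 W=0
Move 2: W@(1,1) -> caps B=0 W=0
Move 3: B@(3,1) -> caps B=0 W=0
Move 4: W@(2,0) -> caps B=0 W=0
Move 5: B@(1,2) -> caps B=0 W=0
Move 6: W@(0,2) -> caps B=0 W=0
Move 7: B@(2,1) -> caps B=0 W=0
Move 8: W@(2,2) -> caps B=0 W=0
Move 9: B@(2,3) -> caps B=0 W=0
Move 10: W@(0,0) -> caps B=0 W=1

Answer: W.W.
.WB.
WBWB
.B..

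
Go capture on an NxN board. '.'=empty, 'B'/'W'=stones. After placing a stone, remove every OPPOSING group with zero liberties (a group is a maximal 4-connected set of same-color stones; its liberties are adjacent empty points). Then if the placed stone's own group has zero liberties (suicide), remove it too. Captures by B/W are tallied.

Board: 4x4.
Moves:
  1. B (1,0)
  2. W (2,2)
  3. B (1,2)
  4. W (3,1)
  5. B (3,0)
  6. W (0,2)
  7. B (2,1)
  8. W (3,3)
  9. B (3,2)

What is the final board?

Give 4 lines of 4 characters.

Move 1: B@(1,0) -> caps B=0 W=0
Move 2: W@(2,2) -> caps B=0 W=0
Move 3: B@(1,2) -> caps B=0 W=0
Move 4: W@(3,1) -> caps B=0 W=0
Move 5: B@(3,0) -> caps B=0 W=0
Move 6: W@(0,2) -> caps B=0 W=0
Move 7: B@(2,1) -> caps B=0 W=0
Move 8: W@(3,3) -> caps B=0 W=0
Move 9: B@(3,2) -> caps B=1 W=0

Answer: ..W.
B.B.
.BW.
B.BW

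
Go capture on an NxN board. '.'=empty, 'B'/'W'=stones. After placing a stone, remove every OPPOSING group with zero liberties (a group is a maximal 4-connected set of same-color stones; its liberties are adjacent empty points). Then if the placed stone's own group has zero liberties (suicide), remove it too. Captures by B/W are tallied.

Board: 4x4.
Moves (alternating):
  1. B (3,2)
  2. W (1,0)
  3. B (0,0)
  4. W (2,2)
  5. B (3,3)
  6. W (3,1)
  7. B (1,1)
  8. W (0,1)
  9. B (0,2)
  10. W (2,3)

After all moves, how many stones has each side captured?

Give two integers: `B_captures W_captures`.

Move 1: B@(3,2) -> caps B=0 W=0
Move 2: W@(1,0) -> caps B=0 W=0
Move 3: B@(0,0) -> caps B=0 W=0
Move 4: W@(2,2) -> caps B=0 W=0
Move 5: B@(3,3) -> caps B=0 W=0
Move 6: W@(3,1) -> caps B=0 W=0
Move 7: B@(1,1) -> caps B=0 W=0
Move 8: W@(0,1) -> caps B=0 W=1
Move 9: B@(0,2) -> caps B=0 W=1
Move 10: W@(2,3) -> caps B=0 W=3

Answer: 0 3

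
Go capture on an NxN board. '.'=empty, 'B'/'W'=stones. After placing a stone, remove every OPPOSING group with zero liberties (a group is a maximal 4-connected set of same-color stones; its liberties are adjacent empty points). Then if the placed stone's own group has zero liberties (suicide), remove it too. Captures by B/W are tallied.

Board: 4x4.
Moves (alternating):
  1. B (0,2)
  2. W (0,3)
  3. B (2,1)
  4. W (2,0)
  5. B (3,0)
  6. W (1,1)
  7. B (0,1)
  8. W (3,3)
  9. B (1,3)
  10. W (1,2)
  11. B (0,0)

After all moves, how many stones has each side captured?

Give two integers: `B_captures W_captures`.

Answer: 1 0

Derivation:
Move 1: B@(0,2) -> caps B=0 W=0
Move 2: W@(0,3) -> caps B=0 W=0
Move 3: B@(2,1) -> caps B=0 W=0
Move 4: W@(2,0) -> caps B=0 W=0
Move 5: B@(3,0) -> caps B=0 W=0
Move 6: W@(1,1) -> caps B=0 W=0
Move 7: B@(0,1) -> caps B=0 W=0
Move 8: W@(3,3) -> caps B=0 W=0
Move 9: B@(1,3) -> caps B=1 W=0
Move 10: W@(1,2) -> caps B=1 W=0
Move 11: B@(0,0) -> caps B=1 W=0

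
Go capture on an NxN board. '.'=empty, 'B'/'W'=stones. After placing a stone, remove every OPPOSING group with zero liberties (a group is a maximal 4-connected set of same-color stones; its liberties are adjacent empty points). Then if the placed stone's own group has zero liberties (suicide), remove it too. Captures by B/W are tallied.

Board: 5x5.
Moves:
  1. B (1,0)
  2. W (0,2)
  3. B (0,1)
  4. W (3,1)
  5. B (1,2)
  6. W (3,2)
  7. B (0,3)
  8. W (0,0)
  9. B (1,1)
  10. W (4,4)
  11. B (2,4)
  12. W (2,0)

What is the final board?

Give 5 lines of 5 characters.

Move 1: B@(1,0) -> caps B=0 W=0
Move 2: W@(0,2) -> caps B=0 W=0
Move 3: B@(0,1) -> caps B=0 W=0
Move 4: W@(3,1) -> caps B=0 W=0
Move 5: B@(1,2) -> caps B=0 W=0
Move 6: W@(3,2) -> caps B=0 W=0
Move 7: B@(0,3) -> caps B=1 W=0
Move 8: W@(0,0) -> caps B=1 W=0
Move 9: B@(1,1) -> caps B=1 W=0
Move 10: W@(4,4) -> caps B=1 W=0
Move 11: B@(2,4) -> caps B=1 W=0
Move 12: W@(2,0) -> caps B=1 W=0

Answer: .B.B.
BBB..
W...B
.WW..
....W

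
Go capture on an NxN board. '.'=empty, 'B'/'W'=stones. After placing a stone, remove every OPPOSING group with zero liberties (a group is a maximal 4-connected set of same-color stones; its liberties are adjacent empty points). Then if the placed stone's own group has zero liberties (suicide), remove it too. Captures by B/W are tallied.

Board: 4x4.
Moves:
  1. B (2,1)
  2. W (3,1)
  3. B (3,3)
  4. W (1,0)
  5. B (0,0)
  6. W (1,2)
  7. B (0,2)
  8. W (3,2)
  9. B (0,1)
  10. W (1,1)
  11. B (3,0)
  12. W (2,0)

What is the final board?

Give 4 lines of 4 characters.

Move 1: B@(2,1) -> caps B=0 W=0
Move 2: W@(3,1) -> caps B=0 W=0
Move 3: B@(3,3) -> caps B=0 W=0
Move 4: W@(1,0) -> caps B=0 W=0
Move 5: B@(0,0) -> caps B=0 W=0
Move 6: W@(1,2) -> caps B=0 W=0
Move 7: B@(0,2) -> caps B=0 W=0
Move 8: W@(3,2) -> caps B=0 W=0
Move 9: B@(0,1) -> caps B=0 W=0
Move 10: W@(1,1) -> caps B=0 W=0
Move 11: B@(3,0) -> caps B=0 W=0
Move 12: W@(2,0) -> caps B=0 W=1

Answer: BBB.
WWW.
WB..
.WWB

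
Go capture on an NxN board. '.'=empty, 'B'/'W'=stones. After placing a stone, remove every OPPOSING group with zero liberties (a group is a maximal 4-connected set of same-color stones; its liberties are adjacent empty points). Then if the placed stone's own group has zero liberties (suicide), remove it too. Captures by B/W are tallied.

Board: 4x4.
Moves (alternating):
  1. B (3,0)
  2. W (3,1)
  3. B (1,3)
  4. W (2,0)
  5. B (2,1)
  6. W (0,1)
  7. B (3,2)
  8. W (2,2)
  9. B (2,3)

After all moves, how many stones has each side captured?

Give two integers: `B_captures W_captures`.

Move 1: B@(3,0) -> caps B=0 W=0
Move 2: W@(3,1) -> caps B=0 W=0
Move 3: B@(1,3) -> caps B=0 W=0
Move 4: W@(2,0) -> caps B=0 W=1
Move 5: B@(2,1) -> caps B=0 W=1
Move 6: W@(0,1) -> caps B=0 W=1
Move 7: B@(3,2) -> caps B=0 W=1
Move 8: W@(2,2) -> caps B=0 W=1
Move 9: B@(2,3) -> caps B=0 W=1

Answer: 0 1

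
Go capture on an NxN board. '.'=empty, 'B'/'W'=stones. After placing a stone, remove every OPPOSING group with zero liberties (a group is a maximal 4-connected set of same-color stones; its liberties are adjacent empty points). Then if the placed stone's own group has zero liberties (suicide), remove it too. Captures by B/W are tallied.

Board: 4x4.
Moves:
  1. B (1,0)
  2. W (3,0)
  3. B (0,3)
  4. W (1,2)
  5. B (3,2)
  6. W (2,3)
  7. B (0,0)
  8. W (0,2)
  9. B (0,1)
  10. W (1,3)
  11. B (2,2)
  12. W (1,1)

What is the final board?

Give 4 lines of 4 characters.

Answer: BBW.
BWWW
..BW
W.B.

Derivation:
Move 1: B@(1,0) -> caps B=0 W=0
Move 2: W@(3,0) -> caps B=0 W=0
Move 3: B@(0,3) -> caps B=0 W=0
Move 4: W@(1,2) -> caps B=0 W=0
Move 5: B@(3,2) -> caps B=0 W=0
Move 6: W@(2,3) -> caps B=0 W=0
Move 7: B@(0,0) -> caps B=0 W=0
Move 8: W@(0,2) -> caps B=0 W=0
Move 9: B@(0,1) -> caps B=0 W=0
Move 10: W@(1,3) -> caps B=0 W=1
Move 11: B@(2,2) -> caps B=0 W=1
Move 12: W@(1,1) -> caps B=0 W=1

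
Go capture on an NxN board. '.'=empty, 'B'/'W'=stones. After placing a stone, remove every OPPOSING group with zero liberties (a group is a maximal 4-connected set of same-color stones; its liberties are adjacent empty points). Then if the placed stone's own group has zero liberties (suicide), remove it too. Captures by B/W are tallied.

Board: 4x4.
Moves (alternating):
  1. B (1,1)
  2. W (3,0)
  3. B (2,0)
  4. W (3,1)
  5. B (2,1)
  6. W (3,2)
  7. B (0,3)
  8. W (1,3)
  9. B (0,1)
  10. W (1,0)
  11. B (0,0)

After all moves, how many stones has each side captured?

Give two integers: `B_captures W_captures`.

Answer: 1 0

Derivation:
Move 1: B@(1,1) -> caps B=0 W=0
Move 2: W@(3,0) -> caps B=0 W=0
Move 3: B@(2,0) -> caps B=0 W=0
Move 4: W@(3,1) -> caps B=0 W=0
Move 5: B@(2,1) -> caps B=0 W=0
Move 6: W@(3,2) -> caps B=0 W=0
Move 7: B@(0,3) -> caps B=0 W=0
Move 8: W@(1,3) -> caps B=0 W=0
Move 9: B@(0,1) -> caps B=0 W=0
Move 10: W@(1,0) -> caps B=0 W=0
Move 11: B@(0,0) -> caps B=1 W=0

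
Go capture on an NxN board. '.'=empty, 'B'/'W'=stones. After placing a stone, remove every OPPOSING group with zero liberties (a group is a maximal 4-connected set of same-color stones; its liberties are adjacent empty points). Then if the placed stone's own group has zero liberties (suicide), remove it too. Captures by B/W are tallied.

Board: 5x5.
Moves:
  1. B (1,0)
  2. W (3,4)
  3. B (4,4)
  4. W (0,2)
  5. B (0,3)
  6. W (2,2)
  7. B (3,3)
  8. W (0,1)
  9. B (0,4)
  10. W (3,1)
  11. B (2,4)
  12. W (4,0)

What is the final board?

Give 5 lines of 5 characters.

Move 1: B@(1,0) -> caps B=0 W=0
Move 2: W@(3,4) -> caps B=0 W=0
Move 3: B@(4,4) -> caps B=0 W=0
Move 4: W@(0,2) -> caps B=0 W=0
Move 5: B@(0,3) -> caps B=0 W=0
Move 6: W@(2,2) -> caps B=0 W=0
Move 7: B@(3,3) -> caps B=0 W=0
Move 8: W@(0,1) -> caps B=0 W=0
Move 9: B@(0,4) -> caps B=0 W=0
Move 10: W@(3,1) -> caps B=0 W=0
Move 11: B@(2,4) -> caps B=1 W=0
Move 12: W@(4,0) -> caps B=1 W=0

Answer: .WWBB
B....
..W.B
.W.B.
W...B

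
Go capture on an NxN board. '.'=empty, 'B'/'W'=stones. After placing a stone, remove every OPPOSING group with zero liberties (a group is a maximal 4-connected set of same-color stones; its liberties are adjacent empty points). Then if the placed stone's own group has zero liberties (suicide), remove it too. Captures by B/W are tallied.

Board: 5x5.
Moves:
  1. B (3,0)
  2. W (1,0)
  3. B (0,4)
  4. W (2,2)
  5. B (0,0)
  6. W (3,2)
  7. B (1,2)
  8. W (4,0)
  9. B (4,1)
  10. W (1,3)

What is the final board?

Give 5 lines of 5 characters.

Answer: B...B
W.BW.
..W..
B.W..
.B...

Derivation:
Move 1: B@(3,0) -> caps B=0 W=0
Move 2: W@(1,0) -> caps B=0 W=0
Move 3: B@(0,4) -> caps B=0 W=0
Move 4: W@(2,2) -> caps B=0 W=0
Move 5: B@(0,0) -> caps B=0 W=0
Move 6: W@(3,2) -> caps B=0 W=0
Move 7: B@(1,2) -> caps B=0 W=0
Move 8: W@(4,0) -> caps B=0 W=0
Move 9: B@(4,1) -> caps B=1 W=0
Move 10: W@(1,3) -> caps B=1 W=0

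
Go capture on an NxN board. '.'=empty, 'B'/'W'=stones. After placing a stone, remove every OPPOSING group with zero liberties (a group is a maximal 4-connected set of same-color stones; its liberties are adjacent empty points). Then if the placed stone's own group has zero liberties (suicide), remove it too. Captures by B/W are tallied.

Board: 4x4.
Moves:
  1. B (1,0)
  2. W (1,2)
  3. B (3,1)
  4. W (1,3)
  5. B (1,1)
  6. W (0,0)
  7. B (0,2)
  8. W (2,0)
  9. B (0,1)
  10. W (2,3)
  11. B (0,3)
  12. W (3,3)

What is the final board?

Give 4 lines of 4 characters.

Move 1: B@(1,0) -> caps B=0 W=0
Move 2: W@(1,2) -> caps B=0 W=0
Move 3: B@(3,1) -> caps B=0 W=0
Move 4: W@(1,3) -> caps B=0 W=0
Move 5: B@(1,1) -> caps B=0 W=0
Move 6: W@(0,0) -> caps B=0 W=0
Move 7: B@(0,2) -> caps B=0 W=0
Move 8: W@(2,0) -> caps B=0 W=0
Move 9: B@(0,1) -> caps B=1 W=0
Move 10: W@(2,3) -> caps B=1 W=0
Move 11: B@(0,3) -> caps B=1 W=0
Move 12: W@(3,3) -> caps B=1 W=0

Answer: .BBB
BBWW
W..W
.B.W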